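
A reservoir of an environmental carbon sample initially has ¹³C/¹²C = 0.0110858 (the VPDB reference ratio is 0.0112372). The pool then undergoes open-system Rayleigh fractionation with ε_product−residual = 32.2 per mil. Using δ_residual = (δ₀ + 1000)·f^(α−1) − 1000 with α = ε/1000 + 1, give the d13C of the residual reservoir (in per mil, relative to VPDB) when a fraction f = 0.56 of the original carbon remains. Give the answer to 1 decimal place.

δ₀ = (0.0110858/0.0112372 − 1)×1000 = (0.986527 − 1)×1000 = -13.473 per mil
α − 1 = ε/1000 = 0.0322
f^(α−1) = 0.56^(0.0322) = 0.981503
δ_res = (-13.473 + 1000) × 0.981503 − 1000 = 968.279 − 1000 = -31.72 per mil

-31.7 per mil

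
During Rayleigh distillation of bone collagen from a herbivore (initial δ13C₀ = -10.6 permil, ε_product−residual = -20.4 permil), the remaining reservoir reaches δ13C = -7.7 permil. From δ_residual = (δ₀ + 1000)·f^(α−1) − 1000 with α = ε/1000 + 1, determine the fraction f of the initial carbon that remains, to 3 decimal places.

0.866

α − 1 = ε/1000 = -0.0204
(δ_res + 1000)/(δ₀ + 1000) = (-7.7 + 1000)/(-10.6 + 1000) = 992.3/989.4 = 1.002931
f = 1.002931^(1/-0.0204) = exp(ln(1.002931)/-0.0204) = exp(0.00293/-0.0204)
f = exp(-0.1435) = 0.8663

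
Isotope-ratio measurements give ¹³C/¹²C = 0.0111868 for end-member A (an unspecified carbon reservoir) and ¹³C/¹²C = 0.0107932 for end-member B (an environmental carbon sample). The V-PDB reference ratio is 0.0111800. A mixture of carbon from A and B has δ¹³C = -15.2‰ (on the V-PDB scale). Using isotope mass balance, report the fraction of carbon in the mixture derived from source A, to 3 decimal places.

δ_A = (0.0111868/0.0111800 − 1)×1000 = (1.000608 − 1)×1000 = 0.608‰
δ_B = (0.0107932/0.0111800 − 1)×1000 = (0.965403 − 1)×1000 = -34.597‰
f_A = (δ_mix − δ_B)/(δ_A − δ_B) = (-15.2 − (-34.597))/(0.608 − (-34.597))
f_A = 19.397 / 35.206 = 0.5510

0.551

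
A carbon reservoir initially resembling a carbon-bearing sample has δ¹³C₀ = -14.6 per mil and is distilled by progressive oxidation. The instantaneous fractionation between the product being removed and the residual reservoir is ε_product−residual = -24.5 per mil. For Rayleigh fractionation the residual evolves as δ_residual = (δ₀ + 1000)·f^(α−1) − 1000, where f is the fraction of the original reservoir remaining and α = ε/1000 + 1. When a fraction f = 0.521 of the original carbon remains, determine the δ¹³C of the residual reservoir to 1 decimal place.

1.3 per mil

Rayleigh residual: δ_res = (δ₀ + 1000)·f^(α−1) − 1000
α = ε/1000 + 1 = 0.97550, so α − 1 = -0.02450
f^(α−1) = 0.521^(-0.02450) = 1.016102
δ_res = (-14.6 + 1000) × 1.016102 − 1000 = 1001.267 − 1000 = 1.27 per mil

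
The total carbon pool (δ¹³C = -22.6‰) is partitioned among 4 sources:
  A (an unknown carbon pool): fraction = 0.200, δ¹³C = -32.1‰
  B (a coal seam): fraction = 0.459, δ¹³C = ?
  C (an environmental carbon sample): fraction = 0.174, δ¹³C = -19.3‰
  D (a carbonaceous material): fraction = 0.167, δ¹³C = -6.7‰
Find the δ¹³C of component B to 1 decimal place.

Isotope mass balance: δ_bulk = Σ fᵢ·δᵢ.
-22.6 = 0.200×(-32.1) + 0.459×δ_B + 0.174×(-19.3) + 0.167×(-6.7)
0.459·δ_B = -22.6 − (-10.897) = -11.703
δ_B = -11.703 / 0.459 = -25.50‰

-25.5‰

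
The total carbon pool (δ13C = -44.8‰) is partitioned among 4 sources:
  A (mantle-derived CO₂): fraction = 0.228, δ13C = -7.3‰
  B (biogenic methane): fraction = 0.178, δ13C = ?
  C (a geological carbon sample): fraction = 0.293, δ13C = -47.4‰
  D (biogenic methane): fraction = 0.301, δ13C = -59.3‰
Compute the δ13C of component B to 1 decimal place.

Isotope mass balance: δ_bulk = Σ fᵢ·δᵢ.
-44.8 = 0.228×(-7.3) + 0.178×δ_B + 0.293×(-47.4) + 0.301×(-59.3)
0.178·δ_B = -44.8 − (-33.402) = -11.398
δ_B = -11.398 / 0.178 = -64.03‰

-64.0‰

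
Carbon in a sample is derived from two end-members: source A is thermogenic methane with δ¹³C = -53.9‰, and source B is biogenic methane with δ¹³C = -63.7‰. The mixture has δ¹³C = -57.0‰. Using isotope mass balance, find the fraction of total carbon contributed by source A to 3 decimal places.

0.684

δ_mix = f_A·δ_A + (1 − f_A)·δ_B  ⇒  f_A = (δ_mix − δ_B)/(δ_A − δ_B)
f_A = (-57.0 − (-63.7)) / (-53.9 − (-63.7))
f_A = 6.7 / 9.8 = 0.6837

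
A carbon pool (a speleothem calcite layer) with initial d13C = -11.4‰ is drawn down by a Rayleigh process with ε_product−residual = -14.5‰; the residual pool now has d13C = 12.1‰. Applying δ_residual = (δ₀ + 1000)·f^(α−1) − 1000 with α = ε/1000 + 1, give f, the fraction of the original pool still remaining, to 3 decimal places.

0.198

α − 1 = ε/1000 = -0.0145
(δ_res + 1000)/(δ₀ + 1000) = (12.1 + 1000)/(-11.4 + 1000) = 1012.1/988.6 = 1.023771
f = 1.023771^(1/-0.0145) = exp(ln(1.023771)/-0.0145) = exp(0.02349/-0.0145)
f = exp(-1.6202) = 0.1979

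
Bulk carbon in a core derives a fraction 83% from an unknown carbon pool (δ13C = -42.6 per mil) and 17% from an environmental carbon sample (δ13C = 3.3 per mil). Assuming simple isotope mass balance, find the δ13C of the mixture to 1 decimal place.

δ_mix = f_A·δ_A + f_B·δ_B
δ_mix = 0.83 × (-42.6) + 0.17 × (3.3)
δ_mix = -35.36 + 0.56 = -34.80 per mil

-34.8 per mil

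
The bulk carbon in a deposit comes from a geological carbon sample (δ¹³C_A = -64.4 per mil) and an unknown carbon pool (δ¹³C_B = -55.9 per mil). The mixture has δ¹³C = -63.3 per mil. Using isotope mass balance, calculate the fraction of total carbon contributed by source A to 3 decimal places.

0.871

δ_mix = f_A·δ_A + (1 − f_A)·δ_B  ⇒  f_A = (δ_mix − δ_B)/(δ_A − δ_B)
f_A = (-63.3 − (-55.9)) / (-64.4 − (-55.9))
f_A = -7.4 / -8.5 = 0.8706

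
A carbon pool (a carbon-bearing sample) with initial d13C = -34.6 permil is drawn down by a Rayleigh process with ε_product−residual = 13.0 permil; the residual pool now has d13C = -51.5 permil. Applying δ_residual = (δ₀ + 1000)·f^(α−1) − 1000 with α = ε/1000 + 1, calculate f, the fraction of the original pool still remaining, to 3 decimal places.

α − 1 = ε/1000 = 0.0130
(δ_res + 1000)/(δ₀ + 1000) = (-51.5 + 1000)/(-34.6 + 1000) = 948.5/965.4 = 0.982494
f = 0.982494^(1/0.0130) = exp(ln(0.982494)/0.0130) = exp(-0.01766/0.0130)
f = exp(-1.3585) = 0.2570

0.257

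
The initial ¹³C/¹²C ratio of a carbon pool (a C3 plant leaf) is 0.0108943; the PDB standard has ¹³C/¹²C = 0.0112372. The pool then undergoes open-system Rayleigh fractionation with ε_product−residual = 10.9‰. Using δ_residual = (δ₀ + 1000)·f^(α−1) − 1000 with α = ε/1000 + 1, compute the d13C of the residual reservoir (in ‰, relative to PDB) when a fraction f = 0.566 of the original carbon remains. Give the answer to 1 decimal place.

δ₀ = (0.0108943/0.0112372 − 1)×1000 = (0.969485 − 1)×1000 = -30.515‰
α − 1 = ε/1000 = 0.0109
f^(α−1) = 0.566^(0.0109) = 0.993815
δ_res = (-30.515 + 1000) × 0.993815 − 1000 = 963.489 − 1000 = -36.51‰

-36.5‰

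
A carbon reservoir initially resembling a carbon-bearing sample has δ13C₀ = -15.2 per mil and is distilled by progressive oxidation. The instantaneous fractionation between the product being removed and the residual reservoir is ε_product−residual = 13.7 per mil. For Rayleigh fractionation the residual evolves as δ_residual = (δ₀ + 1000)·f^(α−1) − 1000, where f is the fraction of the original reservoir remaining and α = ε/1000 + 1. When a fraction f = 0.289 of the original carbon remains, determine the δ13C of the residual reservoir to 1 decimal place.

-31.8 per mil

Rayleigh residual: δ_res = (δ₀ + 1000)·f^(α−1) − 1000
α = ε/1000 + 1 = 1.01370, so α − 1 = 0.01370
f^(α−1) = 0.289^(0.01370) = 0.983138
δ_res = (-15.2 + 1000) × 0.983138 − 1000 = 968.194 − 1000 = -31.81 per mil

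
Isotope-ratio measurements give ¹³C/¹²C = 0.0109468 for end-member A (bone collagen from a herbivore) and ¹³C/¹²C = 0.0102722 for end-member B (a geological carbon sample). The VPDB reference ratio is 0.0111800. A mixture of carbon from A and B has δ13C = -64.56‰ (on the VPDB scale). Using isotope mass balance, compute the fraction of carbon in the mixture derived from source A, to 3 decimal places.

δ_A = (0.0109468/0.0111800 − 1)×1000 = (0.979141 − 1)×1000 = -20.859‰
δ_B = (0.0102722/0.0111800 − 1)×1000 = (0.918801 − 1)×1000 = -81.199‰
f_A = (δ_mix − δ_B)/(δ_A − δ_B) = (-64.56 − (-81.199))/(-20.859 − (-81.199))
f_A = 16.639 / 60.340 = 0.2757

0.276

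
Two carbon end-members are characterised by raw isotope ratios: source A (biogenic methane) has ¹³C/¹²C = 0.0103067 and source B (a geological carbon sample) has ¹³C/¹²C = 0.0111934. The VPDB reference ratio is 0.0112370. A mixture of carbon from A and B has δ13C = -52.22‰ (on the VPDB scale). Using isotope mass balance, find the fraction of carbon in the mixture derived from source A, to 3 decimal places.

δ_A = (0.0103067/0.0112370 − 1)×1000 = (0.917211 − 1)×1000 = -82.789‰
δ_B = (0.0111934/0.0112370 − 1)×1000 = (0.996120 − 1)×1000 = -3.880‰
f_A = (δ_mix − δ_B)/(δ_A − δ_B) = (-52.22 − (-3.880))/(-82.789 − (-3.880))
f_A = -48.340 / -78.909 = 0.6126

0.613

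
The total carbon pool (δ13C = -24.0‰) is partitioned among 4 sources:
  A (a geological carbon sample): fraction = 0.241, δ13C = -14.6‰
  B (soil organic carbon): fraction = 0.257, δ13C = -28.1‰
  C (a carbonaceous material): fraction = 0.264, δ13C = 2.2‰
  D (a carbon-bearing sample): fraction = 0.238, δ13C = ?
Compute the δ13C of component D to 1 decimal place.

-58.2‰

Isotope mass balance: δ_bulk = Σ fᵢ·δᵢ.
-24.0 = 0.241×(-14.6) + 0.257×(-28.1) + 0.264×(2.2) + 0.238×δ_D
0.238·δ_D = -24.0 − (-10.159) = -13.841
δ_D = -13.841 / 0.238 = -58.15‰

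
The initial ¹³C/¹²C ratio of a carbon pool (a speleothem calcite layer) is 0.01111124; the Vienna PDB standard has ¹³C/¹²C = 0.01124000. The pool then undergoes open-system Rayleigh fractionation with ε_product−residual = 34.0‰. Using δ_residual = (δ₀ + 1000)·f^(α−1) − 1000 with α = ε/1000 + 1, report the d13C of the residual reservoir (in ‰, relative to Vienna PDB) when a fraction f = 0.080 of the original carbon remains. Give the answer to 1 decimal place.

-92.8‰

δ₀ = (0.01111124/0.01124000 − 1)×1000 = (0.988544 − 1)×1000 = -11.456‰
α − 1 = ε/1000 = 0.0340
f^(α−1) = 0.080^(0.0340) = 0.917709
δ_res = (-11.456 + 1000) × 0.917709 − 1000 = 907.196 − 1000 = -92.80‰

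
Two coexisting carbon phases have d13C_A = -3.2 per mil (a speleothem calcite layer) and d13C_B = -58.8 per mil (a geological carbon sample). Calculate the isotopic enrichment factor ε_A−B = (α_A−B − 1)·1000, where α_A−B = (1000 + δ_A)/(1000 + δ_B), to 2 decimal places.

α_A−B = (1000 + -3.2) / (1000 + -58.8) = 996.8 / 941.2 = 1.059074
ε_A−B = (1.059074 − 1) × 1000 = 59.074 per mil
(The approximation ε ≈ δ_A − δ_B would give 55.6 per mil.)

59.07 per mil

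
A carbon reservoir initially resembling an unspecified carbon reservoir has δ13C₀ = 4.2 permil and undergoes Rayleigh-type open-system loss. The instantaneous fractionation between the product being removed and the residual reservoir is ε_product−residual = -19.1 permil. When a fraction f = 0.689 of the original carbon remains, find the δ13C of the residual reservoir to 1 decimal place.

Rayleigh residual: δ_res = (δ₀ + 1000)·f^(α−1) − 1000
α = ε/1000 + 1 = 0.98090, so α − 1 = -0.01910
f^(α−1) = 0.689^(-0.01910) = 1.007140
δ_res = (4.2 + 1000) × 1.007140 − 1000 = 1011.370 − 1000 = 11.37 permil

11.4 permil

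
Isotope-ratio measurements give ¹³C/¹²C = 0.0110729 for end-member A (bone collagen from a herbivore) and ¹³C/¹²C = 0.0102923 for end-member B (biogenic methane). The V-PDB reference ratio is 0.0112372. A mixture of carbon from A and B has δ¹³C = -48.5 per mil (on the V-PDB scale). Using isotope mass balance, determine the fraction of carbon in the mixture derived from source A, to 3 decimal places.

0.512

δ_A = (0.0110729/0.0112372 − 1)×1000 = (0.985379 − 1)×1000 = -14.621 per mil
δ_B = (0.0102923/0.0112372 − 1)×1000 = (0.915913 − 1)×1000 = -84.087 per mil
f_A = (δ_mix − δ_B)/(δ_A − δ_B) = (-48.5 − (-84.087))/(-14.621 − (-84.087))
f_A = 35.587 / 69.466 = 0.5123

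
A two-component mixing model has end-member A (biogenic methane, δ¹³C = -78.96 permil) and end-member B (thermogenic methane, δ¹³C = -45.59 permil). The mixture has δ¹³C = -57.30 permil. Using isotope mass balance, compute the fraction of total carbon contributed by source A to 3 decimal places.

0.351

δ_mix = f_A·δ_A + (1 − f_A)·δ_B  ⇒  f_A = (δ_mix − δ_B)/(δ_A − δ_B)
f_A = (-57.30 − (-45.59)) / (-78.96 − (-45.59))
f_A = -11.71 / -33.37 = 0.3509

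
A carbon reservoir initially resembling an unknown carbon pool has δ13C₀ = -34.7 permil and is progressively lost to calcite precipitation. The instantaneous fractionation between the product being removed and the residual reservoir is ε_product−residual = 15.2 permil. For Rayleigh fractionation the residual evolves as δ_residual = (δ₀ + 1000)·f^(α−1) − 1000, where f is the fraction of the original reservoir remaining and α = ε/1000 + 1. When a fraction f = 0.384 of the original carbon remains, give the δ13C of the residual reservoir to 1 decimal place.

-48.6 permil

Rayleigh residual: δ_res = (δ₀ + 1000)·f^(α−1) − 1000
α = ε/1000 + 1 = 1.01520, so α − 1 = 0.01520
f^(α−1) = 0.384^(0.01520) = 0.985557
δ_res = (-34.7 + 1000) × 0.985557 − 1000 = 951.358 − 1000 = -48.64 permil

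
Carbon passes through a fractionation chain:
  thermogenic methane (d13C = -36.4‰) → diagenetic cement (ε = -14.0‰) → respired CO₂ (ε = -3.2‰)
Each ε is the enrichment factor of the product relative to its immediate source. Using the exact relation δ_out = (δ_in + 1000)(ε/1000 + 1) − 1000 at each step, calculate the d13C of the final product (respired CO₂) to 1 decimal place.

step 1: δ = (-36.40 + 1000)·(-14.0/1000 + 1) − 1000 = -49.89‰
step 2: δ = (-49.89 + 1000)·(-3.2/1000 + 1) − 1000 = -52.93‰

-52.9‰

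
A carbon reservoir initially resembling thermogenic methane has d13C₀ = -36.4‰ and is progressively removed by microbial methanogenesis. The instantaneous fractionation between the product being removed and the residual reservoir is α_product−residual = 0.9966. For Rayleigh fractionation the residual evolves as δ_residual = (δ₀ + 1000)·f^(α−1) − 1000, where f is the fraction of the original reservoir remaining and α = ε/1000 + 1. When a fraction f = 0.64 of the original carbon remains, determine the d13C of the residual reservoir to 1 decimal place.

Rayleigh residual: δ_res = (δ₀ + 1000)·f^(α−1) − 1000
α − 1 = -0.00340
f^(α−1) = 0.64^(-0.00340) = 1.001519
δ_res = (-36.4 + 1000) × 1.001519 − 1000 = 965.063 − 1000 = -34.94‰

-34.9‰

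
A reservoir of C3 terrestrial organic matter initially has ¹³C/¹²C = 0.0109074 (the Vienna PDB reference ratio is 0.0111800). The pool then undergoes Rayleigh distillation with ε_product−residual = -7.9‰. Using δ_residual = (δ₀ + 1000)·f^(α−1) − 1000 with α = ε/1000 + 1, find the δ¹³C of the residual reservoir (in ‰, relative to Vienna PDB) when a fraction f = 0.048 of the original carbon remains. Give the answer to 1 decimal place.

δ₀ = (0.0109074/0.0111800 − 1)×1000 = (0.975617 − 1)×1000 = -24.383‰
α − 1 = ε/1000 = -0.0079
f^(α−1) = 0.048^(-0.0079) = 1.024279
δ_res = (-24.383 + 1000) × 1.024279 − 1000 = 999.304 − 1000 = -0.70‰

-0.7‰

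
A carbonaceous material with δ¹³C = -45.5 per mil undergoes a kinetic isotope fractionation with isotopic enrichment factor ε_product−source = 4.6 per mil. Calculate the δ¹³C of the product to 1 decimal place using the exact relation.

Exactly, δ_product = (δ_source + 1000)·(ε/1000 + 1) − 1000.
δ_product = (-45.5 + 1000) × (4.6/1000 + 1) − 1000
δ_product = -41.11 per mil

-41.1 per mil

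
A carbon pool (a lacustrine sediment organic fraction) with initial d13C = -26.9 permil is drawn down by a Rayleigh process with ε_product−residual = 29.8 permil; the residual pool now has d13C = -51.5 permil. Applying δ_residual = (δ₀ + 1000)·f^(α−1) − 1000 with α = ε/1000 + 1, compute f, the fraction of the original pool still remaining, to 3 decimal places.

0.423

α − 1 = ε/1000 = 0.0298
(δ_res + 1000)/(δ₀ + 1000) = (-51.5 + 1000)/(-26.9 + 1000) = 948.5/973.1 = 0.974720
f = 0.974720^(1/0.0298) = exp(ln(0.974720)/0.0298) = exp(-0.02561/0.0298)
f = exp(-0.8592) = 0.4235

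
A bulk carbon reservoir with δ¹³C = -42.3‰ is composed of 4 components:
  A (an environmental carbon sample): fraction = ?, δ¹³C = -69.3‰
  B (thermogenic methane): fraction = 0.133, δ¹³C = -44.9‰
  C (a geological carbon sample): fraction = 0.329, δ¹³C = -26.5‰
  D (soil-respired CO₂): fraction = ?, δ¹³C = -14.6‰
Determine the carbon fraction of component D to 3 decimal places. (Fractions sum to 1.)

0.177

Let f_D and f_A be the unknown fractions; fractions sum to 1 so f_D + f_A = 0.538.
Mass balance: Σ fᵢ·δᵢ = δ_bulk ⇒ f_D·(-14.6) + f_A·(-69.3) = -42.3 − (-14.690) = -27.610
Substitute f_A = 0.538 − f_D:
f_D·(-14.6 − -69.3) = -27.610 − 0.538×(-69.3) = 9.674
f_D = 9.674 / 54.7 = 0.1768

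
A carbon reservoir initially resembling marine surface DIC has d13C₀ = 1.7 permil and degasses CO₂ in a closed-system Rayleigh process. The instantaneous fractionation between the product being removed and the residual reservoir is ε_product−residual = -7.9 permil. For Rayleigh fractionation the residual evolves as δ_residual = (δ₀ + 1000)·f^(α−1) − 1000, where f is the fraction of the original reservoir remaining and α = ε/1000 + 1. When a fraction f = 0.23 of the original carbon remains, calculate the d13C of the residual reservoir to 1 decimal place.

Rayleigh residual: δ_res = (δ₀ + 1000)·f^(α−1) − 1000
α = ε/1000 + 1 = 0.99210, so α − 1 = -0.00790
f^(α−1) = 0.23^(-0.00790) = 1.011678
δ_res = (1.7 + 1000) × 1.011678 − 1000 = 1013.398 − 1000 = 13.40 permil

13.4 permil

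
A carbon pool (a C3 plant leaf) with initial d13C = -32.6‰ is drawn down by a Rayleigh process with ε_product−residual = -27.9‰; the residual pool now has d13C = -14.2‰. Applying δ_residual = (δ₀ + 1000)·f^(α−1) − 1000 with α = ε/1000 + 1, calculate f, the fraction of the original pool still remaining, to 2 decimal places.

α − 1 = ε/1000 = -0.0279
(δ_res + 1000)/(δ₀ + 1000) = (-14.2 + 1000)/(-32.6 + 1000) = 985.8/967.4 = 1.019020
f = 1.019020^(1/-0.0279) = exp(ln(1.019020)/-0.0279) = exp(0.01884/-0.0279)
f = exp(-0.6753) = 0.5090

0.51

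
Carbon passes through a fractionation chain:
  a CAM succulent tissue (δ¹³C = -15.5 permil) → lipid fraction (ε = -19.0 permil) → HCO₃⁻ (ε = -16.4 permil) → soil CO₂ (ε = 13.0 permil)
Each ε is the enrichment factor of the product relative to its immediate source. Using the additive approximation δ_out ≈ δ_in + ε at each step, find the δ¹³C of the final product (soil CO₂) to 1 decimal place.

-37.9 permil

step 1: δ ≈ -15.5 + (-19.0) = -34.5 permil
step 2: δ ≈ -34.5 + (-16.4) = -50.9 permil
step 3: δ ≈ -50.9 + (13.0) = -37.9 permil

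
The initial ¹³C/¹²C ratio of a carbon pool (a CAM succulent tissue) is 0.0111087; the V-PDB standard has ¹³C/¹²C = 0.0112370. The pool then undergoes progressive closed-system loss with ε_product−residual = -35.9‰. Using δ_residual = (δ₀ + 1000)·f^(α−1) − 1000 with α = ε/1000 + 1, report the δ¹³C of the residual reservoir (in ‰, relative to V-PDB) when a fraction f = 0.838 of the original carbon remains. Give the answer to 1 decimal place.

-5.1‰

δ₀ = (0.0111087/0.0112370 − 1)×1000 = (0.988582 − 1)×1000 = -11.418‰
α − 1 = ε/1000 = -0.0359
f^(α−1) = 0.838^(-0.0359) = 1.006365
δ_res = (-11.418 + 1000) × 1.006365 − 1000 = 994.875 − 1000 = -5.13‰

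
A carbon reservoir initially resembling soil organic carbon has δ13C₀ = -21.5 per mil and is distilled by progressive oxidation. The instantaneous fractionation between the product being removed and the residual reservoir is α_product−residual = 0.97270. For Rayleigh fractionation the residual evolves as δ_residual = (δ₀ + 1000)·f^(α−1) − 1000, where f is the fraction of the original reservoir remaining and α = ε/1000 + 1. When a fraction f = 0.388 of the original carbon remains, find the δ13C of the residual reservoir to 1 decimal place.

4.1 per mil

Rayleigh residual: δ_res = (δ₀ + 1000)·f^(α−1) − 1000
α − 1 = -0.02730
f^(α−1) = 0.388^(-0.02730) = 1.026183
δ_res = (-21.5 + 1000) × 1.026183 − 1000 = 1004.120 − 1000 = 4.12 per mil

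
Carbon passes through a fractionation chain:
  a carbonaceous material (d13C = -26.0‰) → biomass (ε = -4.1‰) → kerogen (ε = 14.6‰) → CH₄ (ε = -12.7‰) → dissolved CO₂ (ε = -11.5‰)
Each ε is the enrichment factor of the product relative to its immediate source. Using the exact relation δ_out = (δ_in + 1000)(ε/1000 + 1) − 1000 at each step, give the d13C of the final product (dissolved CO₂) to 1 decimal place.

step 1: δ = (-26.00 + 1000)·(-4.1/1000 + 1) − 1000 = -29.99‰
step 2: δ = (-29.99 + 1000)·(14.6/1000 + 1) − 1000 = -15.83‰
step 3: δ = (-15.83 + 1000)·(-12.7/1000 + 1) − 1000 = -28.33‰
step 4: δ = (-28.33 + 1000)·(-11.5/1000 + 1) − 1000 = -39.50‰

-39.5‰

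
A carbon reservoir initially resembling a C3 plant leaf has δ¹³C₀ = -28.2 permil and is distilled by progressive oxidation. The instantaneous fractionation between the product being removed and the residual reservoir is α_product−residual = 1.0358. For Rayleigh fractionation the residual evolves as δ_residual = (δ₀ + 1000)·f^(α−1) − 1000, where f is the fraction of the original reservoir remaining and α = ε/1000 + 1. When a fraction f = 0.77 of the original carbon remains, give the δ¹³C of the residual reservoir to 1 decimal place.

Rayleigh residual: δ_res = (δ₀ + 1000)·f^(α−1) − 1000
α − 1 = 0.03580
f^(α−1) = 0.77^(0.03580) = 0.990687
δ_res = (-28.2 + 1000) × 0.990687 − 1000 = 962.749 − 1000 = -37.25 permil

-37.3 permil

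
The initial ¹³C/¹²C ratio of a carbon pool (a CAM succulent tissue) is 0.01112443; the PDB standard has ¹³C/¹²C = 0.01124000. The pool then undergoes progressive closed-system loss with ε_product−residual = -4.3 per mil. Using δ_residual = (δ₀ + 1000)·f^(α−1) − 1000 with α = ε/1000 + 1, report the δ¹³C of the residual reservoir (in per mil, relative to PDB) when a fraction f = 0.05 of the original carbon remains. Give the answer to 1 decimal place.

2.5 per mil

δ₀ = (0.01112443/0.01124000 − 1)×1000 = (0.989718 − 1)×1000 = -10.282 per mil
α − 1 = ε/1000 = -0.0043
f^(α−1) = 0.05^(-0.0043) = 1.012965
δ_res = (-10.282 + 1000) × 1.012965 − 1000 = 1002.550 − 1000 = 2.55 per mil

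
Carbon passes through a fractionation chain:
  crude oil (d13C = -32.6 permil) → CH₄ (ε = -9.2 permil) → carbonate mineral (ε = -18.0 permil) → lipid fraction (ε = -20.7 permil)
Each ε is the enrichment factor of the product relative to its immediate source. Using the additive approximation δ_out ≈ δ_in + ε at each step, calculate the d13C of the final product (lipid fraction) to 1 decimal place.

step 1: δ ≈ -32.6 + (-9.2) = -41.8 permil
step 2: δ ≈ -41.8 + (-18.0) = -59.8 permil
step 3: δ ≈ -59.8 + (-20.7) = -80.5 permil

-80.5 permil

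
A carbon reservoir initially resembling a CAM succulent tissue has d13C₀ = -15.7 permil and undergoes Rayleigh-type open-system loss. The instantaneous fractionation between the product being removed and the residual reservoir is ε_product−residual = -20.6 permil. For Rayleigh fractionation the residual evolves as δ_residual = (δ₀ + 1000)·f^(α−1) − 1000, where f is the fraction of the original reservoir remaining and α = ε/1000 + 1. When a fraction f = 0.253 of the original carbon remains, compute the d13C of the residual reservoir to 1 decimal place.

Rayleigh residual: δ_res = (δ₀ + 1000)·f^(α−1) − 1000
α = ε/1000 + 1 = 0.97940, so α − 1 = -0.02060
f^(α−1) = 0.253^(-0.02060) = 1.028717
δ_res = (-15.7 + 1000) × 1.028717 − 1000 = 1012.566 − 1000 = 12.57 permil

12.6 permil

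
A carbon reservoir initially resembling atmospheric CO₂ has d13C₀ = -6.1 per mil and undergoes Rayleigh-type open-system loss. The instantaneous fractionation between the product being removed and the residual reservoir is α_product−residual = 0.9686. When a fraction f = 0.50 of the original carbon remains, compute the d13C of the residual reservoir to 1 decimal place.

15.8 per mil

Rayleigh residual: δ_res = (δ₀ + 1000)·f^(α−1) − 1000
α − 1 = -0.03140
f^(α−1) = 0.50^(-0.03140) = 1.022003
δ_res = (-6.1 + 1000) × 1.022003 − 1000 = 1015.769 − 1000 = 15.77 per mil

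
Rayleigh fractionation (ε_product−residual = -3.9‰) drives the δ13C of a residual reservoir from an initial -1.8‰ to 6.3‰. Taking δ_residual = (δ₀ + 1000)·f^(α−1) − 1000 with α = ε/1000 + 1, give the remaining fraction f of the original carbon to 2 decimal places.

0.13

α − 1 = ε/1000 = -0.0039
(δ_res + 1000)/(δ₀ + 1000) = (6.3 + 1000)/(-1.8 + 1000) = 1006.3/998.2 = 1.008115
f = 1.008115^(1/-0.0039) = exp(ln(1.008115)/-0.0039) = exp(0.00808/-0.0039)
f = exp(-2.0723) = 0.1259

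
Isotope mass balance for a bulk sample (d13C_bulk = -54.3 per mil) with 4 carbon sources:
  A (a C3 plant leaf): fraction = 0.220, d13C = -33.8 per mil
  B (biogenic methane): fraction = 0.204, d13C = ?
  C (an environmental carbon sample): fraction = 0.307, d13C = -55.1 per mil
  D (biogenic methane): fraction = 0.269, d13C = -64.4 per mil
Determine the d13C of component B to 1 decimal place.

-61.9 per mil

Isotope mass balance: δ_bulk = Σ fᵢ·δᵢ.
-54.3 = 0.220×(-33.8) + 0.204×δ_B + 0.307×(-55.1) + 0.269×(-64.4)
0.204·δ_B = -54.3 − (-41.675) = -12.625
δ_B = -12.625 / 0.204 = -61.89 per mil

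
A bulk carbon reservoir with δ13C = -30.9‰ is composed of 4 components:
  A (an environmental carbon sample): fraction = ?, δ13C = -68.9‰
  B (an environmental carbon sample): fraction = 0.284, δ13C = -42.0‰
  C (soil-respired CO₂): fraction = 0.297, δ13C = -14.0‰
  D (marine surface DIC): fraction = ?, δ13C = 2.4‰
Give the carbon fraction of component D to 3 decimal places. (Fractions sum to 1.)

0.197

Let f_D and f_A be the unknown fractions; fractions sum to 1 so f_D + f_A = 0.419.
Mass balance: Σ fᵢ·δᵢ = δ_bulk ⇒ f_D·(2.4) + f_A·(-68.9) = -30.9 − (-16.086) = -14.814
Substitute f_A = 0.419 − f_D:
f_D·(2.4 − -68.9) = -14.814 − 0.419×(-68.9) = 14.055
f_D = 14.055 / 71.3 = 0.1971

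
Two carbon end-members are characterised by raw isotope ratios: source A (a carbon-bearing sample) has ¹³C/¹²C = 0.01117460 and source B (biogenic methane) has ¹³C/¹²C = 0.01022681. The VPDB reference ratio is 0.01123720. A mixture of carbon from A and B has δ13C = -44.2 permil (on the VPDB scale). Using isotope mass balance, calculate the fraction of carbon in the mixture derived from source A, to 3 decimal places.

0.542

δ_A = (0.01117460/0.01123720 − 1)×1000 = (0.994429 − 1)×1000 = -5.571 permil
δ_B = (0.01022681/0.01123720 − 1)×1000 = (0.910085 − 1)×1000 = -89.915 permil
f_A = (δ_mix − δ_B)/(δ_A − δ_B) = (-44.2 − (-89.915))/(-5.571 − (-89.915))
f_A = 45.715 / 84.344 = 0.5420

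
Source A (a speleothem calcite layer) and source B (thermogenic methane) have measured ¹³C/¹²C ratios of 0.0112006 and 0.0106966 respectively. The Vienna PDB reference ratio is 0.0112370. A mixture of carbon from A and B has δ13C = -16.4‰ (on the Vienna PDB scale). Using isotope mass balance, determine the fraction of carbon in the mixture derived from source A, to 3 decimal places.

0.707

δ_A = (0.0112006/0.0112370 − 1)×1000 = (0.996761 − 1)×1000 = -3.239‰
δ_B = (0.0106966/0.0112370 − 1)×1000 = (0.951909 − 1)×1000 = -48.091‰
f_A = (δ_mix − δ_B)/(δ_A − δ_B) = (-16.4 − (-48.091))/(-3.239 − (-48.091))
f_A = 31.691 / 44.852 = 0.7066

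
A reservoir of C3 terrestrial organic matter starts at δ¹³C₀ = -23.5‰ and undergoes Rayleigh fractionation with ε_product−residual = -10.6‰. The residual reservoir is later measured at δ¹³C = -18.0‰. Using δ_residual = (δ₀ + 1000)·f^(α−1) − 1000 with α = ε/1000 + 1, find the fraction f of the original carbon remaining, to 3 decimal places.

α − 1 = ε/1000 = -0.0106
(δ_res + 1000)/(δ₀ + 1000) = (-18.0 + 1000)/(-23.5 + 1000) = 982.0/976.5 = 1.005632
f = 1.005632^(1/-0.0106) = exp(ln(1.005632)/-0.0106) = exp(0.00562/-0.0106)
f = exp(-0.5299) = 0.5887

0.589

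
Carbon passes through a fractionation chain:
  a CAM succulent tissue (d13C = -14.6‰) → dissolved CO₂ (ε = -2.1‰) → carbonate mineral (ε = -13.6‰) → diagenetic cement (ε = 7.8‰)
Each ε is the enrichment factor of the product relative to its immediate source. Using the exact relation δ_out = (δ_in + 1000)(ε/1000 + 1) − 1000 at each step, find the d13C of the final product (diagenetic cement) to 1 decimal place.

step 1: δ = (-14.60 + 1000)·(-2.1/1000 + 1) − 1000 = -16.67‰
step 2: δ = (-16.67 + 1000)·(-13.6/1000 + 1) − 1000 = -30.04‰
step 3: δ = (-30.04 + 1000)·(7.8/1000 + 1) − 1000 = -22.48‰

-22.5‰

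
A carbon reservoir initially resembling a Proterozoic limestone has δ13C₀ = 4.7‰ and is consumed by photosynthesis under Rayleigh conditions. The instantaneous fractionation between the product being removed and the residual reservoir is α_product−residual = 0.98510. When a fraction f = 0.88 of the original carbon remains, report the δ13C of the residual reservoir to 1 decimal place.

Rayleigh residual: δ_res = (δ₀ + 1000)·f^(α−1) − 1000
α − 1 = -0.01490
f^(α−1) = 0.88^(-0.01490) = 1.001907
δ_res = (4.7 + 1000) × 1.001907 − 1000 = 1006.615 − 1000 = 6.62‰

6.6‰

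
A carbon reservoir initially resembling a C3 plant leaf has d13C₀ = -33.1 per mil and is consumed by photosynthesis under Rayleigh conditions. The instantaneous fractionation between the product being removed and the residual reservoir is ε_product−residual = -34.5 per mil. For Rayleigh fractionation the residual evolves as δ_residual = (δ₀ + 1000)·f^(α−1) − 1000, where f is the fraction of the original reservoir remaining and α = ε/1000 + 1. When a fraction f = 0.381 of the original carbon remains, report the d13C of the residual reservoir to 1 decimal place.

Rayleigh residual: δ_res = (δ₀ + 1000)·f^(α−1) − 1000
α = ε/1000 + 1 = 0.96550, so α − 1 = -0.03450
f^(α−1) = 0.381^(-0.03450) = 1.033851
δ_res = (-33.1 + 1000) × 1.033851 − 1000 = 999.631 − 1000 = -0.37 per mil

-0.4 per mil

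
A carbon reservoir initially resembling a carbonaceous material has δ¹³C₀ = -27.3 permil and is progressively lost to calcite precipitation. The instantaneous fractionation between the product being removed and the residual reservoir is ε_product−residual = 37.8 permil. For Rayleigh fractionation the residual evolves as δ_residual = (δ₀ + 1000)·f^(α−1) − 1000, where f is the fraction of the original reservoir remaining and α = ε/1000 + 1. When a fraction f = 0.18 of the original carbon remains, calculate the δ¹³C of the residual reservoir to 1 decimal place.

Rayleigh residual: δ_res = (δ₀ + 1000)·f^(α−1) − 1000
α = ε/1000 + 1 = 1.03780, so α − 1 = 0.03780
f^(α−1) = 0.18^(0.03780) = 0.937237
δ_res = (-27.3 + 1000) × 0.937237 − 1000 = 911.650 − 1000 = -88.35 permil

-88.3 permil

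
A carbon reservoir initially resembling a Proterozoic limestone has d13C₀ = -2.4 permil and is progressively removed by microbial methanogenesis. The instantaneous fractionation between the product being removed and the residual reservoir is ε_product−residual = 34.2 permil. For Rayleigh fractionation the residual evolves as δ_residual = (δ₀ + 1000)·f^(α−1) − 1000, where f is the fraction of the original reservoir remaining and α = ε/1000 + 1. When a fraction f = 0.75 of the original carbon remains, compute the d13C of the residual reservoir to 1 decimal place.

Rayleigh residual: δ_res = (δ₀ + 1000)·f^(α−1) − 1000
α = ε/1000 + 1 = 1.03420, so α − 1 = 0.03420
f^(α−1) = 0.75^(0.03420) = 0.990210
δ_res = (-2.4 + 1000) × 0.990210 − 1000 = 987.833 − 1000 = -12.17 permil

-12.2 permil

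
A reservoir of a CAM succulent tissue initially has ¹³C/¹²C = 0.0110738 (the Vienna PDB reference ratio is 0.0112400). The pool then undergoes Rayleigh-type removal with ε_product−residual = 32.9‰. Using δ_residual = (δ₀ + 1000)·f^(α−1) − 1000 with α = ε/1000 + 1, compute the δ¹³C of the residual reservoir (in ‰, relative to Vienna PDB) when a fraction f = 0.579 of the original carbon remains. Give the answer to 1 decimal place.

δ₀ = (0.0110738/0.0112400 − 1)×1000 = (0.985214 − 1)×1000 = -14.786‰
α − 1 = ε/1000 = 0.0329
f^(α−1) = 0.579^(0.0329) = 0.982182
δ_res = (-14.786 + 1000) × 0.982182 − 1000 = 967.659 − 1000 = -32.34‰

-32.3‰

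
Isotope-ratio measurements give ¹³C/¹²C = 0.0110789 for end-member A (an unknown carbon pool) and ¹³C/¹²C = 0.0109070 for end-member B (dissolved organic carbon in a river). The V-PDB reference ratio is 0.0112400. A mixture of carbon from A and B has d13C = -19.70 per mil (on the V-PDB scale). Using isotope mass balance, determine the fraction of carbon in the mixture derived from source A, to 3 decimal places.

δ_A = (0.0110789/0.0112400 − 1)×1000 = (0.985667 − 1)×1000 = -14.333 per mil
δ_B = (0.0109070/0.0112400 − 1)×1000 = (0.970374 − 1)×1000 = -29.626 per mil
f_A = (δ_mix − δ_B)/(δ_A − δ_B) = (-19.70 − (-29.626))/(-14.333 − (-29.626))
f_A = 9.926 / 15.294 = 0.6491

0.649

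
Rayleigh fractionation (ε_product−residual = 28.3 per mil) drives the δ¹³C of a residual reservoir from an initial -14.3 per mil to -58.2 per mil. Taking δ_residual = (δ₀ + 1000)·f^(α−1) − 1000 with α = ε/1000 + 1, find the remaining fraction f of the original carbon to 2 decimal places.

0.20

α − 1 = ε/1000 = 0.0283
(δ_res + 1000)/(δ₀ + 1000) = (-58.2 + 1000)/(-14.3 + 1000) = 941.8/985.7 = 0.955463
f = 0.955463^(1/0.0283) = exp(ln(0.955463)/0.0283) = exp(-0.04556/0.0283)
f = exp(-1.6099) = 0.1999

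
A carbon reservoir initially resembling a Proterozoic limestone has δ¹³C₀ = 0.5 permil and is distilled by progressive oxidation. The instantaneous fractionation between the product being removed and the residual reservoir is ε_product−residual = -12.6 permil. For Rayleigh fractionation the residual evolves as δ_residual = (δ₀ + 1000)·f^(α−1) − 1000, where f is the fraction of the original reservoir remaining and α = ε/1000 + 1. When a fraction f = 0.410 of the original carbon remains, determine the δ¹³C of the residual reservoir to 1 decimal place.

Rayleigh residual: δ_res = (δ₀ + 1000)·f^(α−1) − 1000
α = ε/1000 + 1 = 0.98740, so α − 1 = -0.01260
f^(α−1) = 0.410^(-0.01260) = 1.011297
δ_res = (0.5 + 1000) × 1.011297 − 1000 = 1011.803 − 1000 = 11.80 permil

11.8 permil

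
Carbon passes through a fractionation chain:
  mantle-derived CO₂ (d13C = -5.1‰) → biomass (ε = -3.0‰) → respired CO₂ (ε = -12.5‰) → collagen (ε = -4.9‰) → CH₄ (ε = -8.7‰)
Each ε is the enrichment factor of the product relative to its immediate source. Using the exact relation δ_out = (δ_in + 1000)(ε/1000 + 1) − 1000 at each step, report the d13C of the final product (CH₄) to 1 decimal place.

-33.8‰

step 1: δ = (-5.10 + 1000)·(-3.0/1000 + 1) − 1000 = -8.08‰
step 2: δ = (-8.08 + 1000)·(-12.5/1000 + 1) − 1000 = -20.48‰
step 3: δ = (-20.48 + 1000)·(-4.9/1000 + 1) − 1000 = -25.28‰
step 4: δ = (-25.28 + 1000)·(-8.7/1000 + 1) − 1000 = -33.76‰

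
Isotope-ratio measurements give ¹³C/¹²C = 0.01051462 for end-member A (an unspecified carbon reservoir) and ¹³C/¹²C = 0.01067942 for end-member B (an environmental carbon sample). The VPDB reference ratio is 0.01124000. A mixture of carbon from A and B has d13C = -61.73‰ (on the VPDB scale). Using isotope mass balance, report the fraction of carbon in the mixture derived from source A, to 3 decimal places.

0.809

δ_A = (0.01051462/0.01124000 − 1)×1000 = (0.935464 − 1)×1000 = -64.536‰
δ_B = (0.01067942/0.01124000 − 1)×1000 = (0.950126 − 1)×1000 = -49.874‰
f_A = (δ_mix − δ_B)/(δ_A − δ_B) = (-61.73 − (-49.874))/(-64.536 − (-49.874))
f_A = -11.856 / -14.662 = 0.8086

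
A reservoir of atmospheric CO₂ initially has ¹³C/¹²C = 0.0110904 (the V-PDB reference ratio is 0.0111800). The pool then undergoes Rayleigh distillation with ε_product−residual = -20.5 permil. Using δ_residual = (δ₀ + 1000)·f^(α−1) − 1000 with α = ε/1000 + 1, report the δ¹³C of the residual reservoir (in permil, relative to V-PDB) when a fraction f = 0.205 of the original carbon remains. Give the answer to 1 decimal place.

24.7 permil

δ₀ = (0.0110904/0.0111800 − 1)×1000 = (0.991986 − 1)×1000 = -8.014 permil
α − 1 = ε/1000 = -0.0205
f^(α−1) = 0.205^(-0.0205) = 1.033021
δ_res = (-8.014 + 1000) × 1.033021 − 1000 = 1024.742 − 1000 = 24.74 permil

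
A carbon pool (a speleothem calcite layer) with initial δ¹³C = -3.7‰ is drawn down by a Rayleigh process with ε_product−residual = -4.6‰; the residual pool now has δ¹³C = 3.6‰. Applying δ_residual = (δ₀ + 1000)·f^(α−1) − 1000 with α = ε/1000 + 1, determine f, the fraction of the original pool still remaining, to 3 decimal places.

α − 1 = ε/1000 = -0.0046
(δ_res + 1000)/(δ₀ + 1000) = (3.6 + 1000)/(-3.7 + 1000) = 1003.6/996.3 = 1.007327
f = 1.007327^(1/-0.0046) = exp(ln(1.007327)/-0.0046) = exp(0.00730/-0.0046)
f = exp(-1.5870) = 0.2045

0.205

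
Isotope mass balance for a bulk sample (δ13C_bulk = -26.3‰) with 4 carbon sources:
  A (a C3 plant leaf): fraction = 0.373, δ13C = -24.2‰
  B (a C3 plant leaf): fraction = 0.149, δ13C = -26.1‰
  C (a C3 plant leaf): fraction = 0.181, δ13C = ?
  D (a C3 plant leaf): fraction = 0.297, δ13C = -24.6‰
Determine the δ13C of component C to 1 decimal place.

-33.6‰

Isotope mass balance: δ_bulk = Σ fᵢ·δᵢ.
-26.3 = 0.373×(-24.2) + 0.149×(-26.1) + 0.181×δ_C + 0.297×(-24.6)
0.181·δ_C = -26.3 − (-20.222) = -6.078
δ_C = -6.078 / 0.181 = -33.58‰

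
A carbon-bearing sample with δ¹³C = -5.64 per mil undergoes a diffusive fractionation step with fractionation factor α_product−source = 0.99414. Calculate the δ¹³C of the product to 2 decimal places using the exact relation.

δ_product = (δ_source + 1000)·α − 1000
δ_product = (-5.64 + 1000) × 0.99414 − 1000
δ_product = 988.533 − 1000 = -11.467 per mil

-11.47 per mil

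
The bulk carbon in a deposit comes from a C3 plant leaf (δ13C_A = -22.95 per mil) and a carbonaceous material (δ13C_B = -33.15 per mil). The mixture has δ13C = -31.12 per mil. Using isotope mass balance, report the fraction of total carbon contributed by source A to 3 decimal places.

0.199

δ_mix = f_A·δ_A + (1 − f_A)·δ_B  ⇒  f_A = (δ_mix − δ_B)/(δ_A − δ_B)
f_A = (-31.12 − (-33.15)) / (-22.95 − (-33.15))
f_A = 2.03 / 10.20 = 0.1990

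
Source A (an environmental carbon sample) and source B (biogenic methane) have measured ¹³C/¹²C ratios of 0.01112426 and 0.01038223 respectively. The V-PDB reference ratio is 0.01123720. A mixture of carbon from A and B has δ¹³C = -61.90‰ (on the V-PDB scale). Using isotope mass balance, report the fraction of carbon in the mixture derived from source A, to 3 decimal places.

δ_A = (0.01112426/0.01123720 − 1)×1000 = (0.989949 − 1)×1000 = -10.051‰
δ_B = (0.01038223/0.01123720 − 1)×1000 = (0.923916 − 1)×1000 = -76.084‰
f_A = (δ_mix − δ_B)/(δ_A − δ_B) = (-61.90 − (-76.084))/(-10.051 − (-76.084))
f_A = 14.184 / 66.033 = 0.2148

0.215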